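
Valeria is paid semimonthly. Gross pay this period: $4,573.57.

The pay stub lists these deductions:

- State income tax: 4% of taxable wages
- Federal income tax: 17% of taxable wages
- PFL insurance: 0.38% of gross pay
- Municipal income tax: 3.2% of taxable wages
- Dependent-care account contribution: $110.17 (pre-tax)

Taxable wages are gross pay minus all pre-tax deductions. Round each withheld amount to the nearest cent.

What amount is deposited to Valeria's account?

$3,365.87

Dependent-care account contribution: $110.17
Taxable wages = $4,573.57 − $110.17 = $4,463.40
State income tax: $4,463.40 × 0.04 = $178.54
Federal income tax: $4,463.40 × 0.17 = $758.78
Municipal income tax: $4,463.40 × 0.032 = $142.83
PFL insurance: $4,573.57 × 0.0038 = $17.38
Total deductions = $110.17 + $178.54 + $758.78 + $142.83 + $17.38 = $1,207.70
Net pay = $4,573.57 − $1,207.70 = $3,365.87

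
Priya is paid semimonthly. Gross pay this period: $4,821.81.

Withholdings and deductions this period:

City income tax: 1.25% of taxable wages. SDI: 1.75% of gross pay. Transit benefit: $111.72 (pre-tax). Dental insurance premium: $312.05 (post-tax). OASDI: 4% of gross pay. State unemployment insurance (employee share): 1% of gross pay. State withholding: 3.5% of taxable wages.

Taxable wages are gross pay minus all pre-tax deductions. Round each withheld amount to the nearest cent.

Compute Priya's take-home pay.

$3,848.84

Transit benefit: $111.72
Taxable wages = $4,821.81 − $111.72 = $4,710.09
State withholding: $4,710.09 × 0.035 = $164.85
City income tax: $4,710.09 × 0.0125 = $58.88
State unemployment insurance (employee share): $4,821.81 × 0.01 = $48.22
OASDI: $4,821.81 × 0.04 = $192.87
SDI: $4,821.81 × 0.0175 = $84.38
Dental insurance premium: $312.05
Total deductions = $111.72 + $164.85 + $58.88 + $48.22 + $192.87 + $84.38 + $312.05 = $972.97
Net pay = $4,821.81 − $972.97 = $3,848.84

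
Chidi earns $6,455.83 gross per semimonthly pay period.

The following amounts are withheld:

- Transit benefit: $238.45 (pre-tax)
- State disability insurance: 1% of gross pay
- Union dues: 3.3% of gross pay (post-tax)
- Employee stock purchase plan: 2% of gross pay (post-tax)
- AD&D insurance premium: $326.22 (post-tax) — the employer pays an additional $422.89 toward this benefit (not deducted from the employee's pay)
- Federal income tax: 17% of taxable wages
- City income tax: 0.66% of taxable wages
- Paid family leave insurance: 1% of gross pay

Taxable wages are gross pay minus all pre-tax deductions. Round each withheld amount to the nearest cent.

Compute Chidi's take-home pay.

Transit benefit: $238.45
Taxable wages = $6,455.83 − $238.45 = $6,217.38
Federal income tax: $6,217.38 × 0.17 = $1,056.95
City income tax: $6,217.38 × 0.0066 = $41.03
State disability insurance: $6,455.83 × 0.01 = $64.56
Paid family leave insurance: $6,455.83 × 0.01 = $64.56
Union dues: $6,455.83 × 0.033 = $213.04
Employee stock purchase plan: $6,455.83 × 0.02 = $129.12
AD&D insurance premium: $326.22
(Employer's $422.89 toward AD&D insurance premium is not withheld from the employee.)
Total deductions = $238.45 + $1,056.95 + $41.03 + $64.56 + $64.56 + $213.04 + $129.12 + $326.22 = $2,133.93
Net pay = $6,455.83 − $2,133.93 = $4,321.90

$4,321.90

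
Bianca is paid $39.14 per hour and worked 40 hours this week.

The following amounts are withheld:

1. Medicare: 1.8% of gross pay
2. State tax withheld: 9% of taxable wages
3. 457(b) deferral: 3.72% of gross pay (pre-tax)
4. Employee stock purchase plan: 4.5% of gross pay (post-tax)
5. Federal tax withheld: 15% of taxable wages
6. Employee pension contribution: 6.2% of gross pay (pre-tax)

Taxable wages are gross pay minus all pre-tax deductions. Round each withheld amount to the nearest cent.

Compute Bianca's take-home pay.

$973.19

Gross pay: 40 × $39.14 = $1,565.60
457(b) deferral: $1,565.60 × 0.0372 = $58.24
Employee pension contribution: $1,565.60 × 0.062 = $97.07
Pre-tax total = $58.24 + $97.07 = $155.31
Taxable wages = $1,565.60 − $155.31 = $1,410.29
Federal tax withheld: $1,410.29 × 0.15 = $211.54
State tax withheld: $1,410.29 × 0.09 = $126.93
Medicare: $1,565.60 × 0.018 = $28.18
Employee stock purchase plan: $1,565.60 × 0.045 = $70.45
Total deductions = $58.24 + $97.07 + $211.54 + $126.93 + $28.18 + $70.45 = $592.41
Net pay = $1,565.60 − $592.41 = $973.19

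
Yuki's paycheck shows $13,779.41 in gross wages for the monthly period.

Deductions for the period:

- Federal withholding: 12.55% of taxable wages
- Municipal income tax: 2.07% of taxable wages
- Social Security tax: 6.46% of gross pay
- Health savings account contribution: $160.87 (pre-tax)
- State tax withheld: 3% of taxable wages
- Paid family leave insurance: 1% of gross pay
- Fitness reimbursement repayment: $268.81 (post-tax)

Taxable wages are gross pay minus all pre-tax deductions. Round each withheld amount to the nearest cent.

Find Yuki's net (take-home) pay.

Health savings account contribution: $160.87
Taxable wages = $13,779.41 − $160.87 = $13,618.54
Federal withholding: $13,618.54 × 0.1255 = $1,709.13
State tax withheld: $13,618.54 × 0.03 = $408.56
Municipal income tax: $13,618.54 × 0.0207 = $281.90
Paid family leave insurance: $13,779.41 × 0.01 = $137.79
Social Security tax: $13,779.41 × 0.0646 = $890.15
Fitness reimbursement repayment: $268.81
Total deductions = $160.87 + $1,709.13 + $408.56 + $281.90 + $137.79 + $890.15 + $268.81 = $3,857.21
Net pay = $13,779.41 − $3,857.21 = $9,922.20

$9,922.20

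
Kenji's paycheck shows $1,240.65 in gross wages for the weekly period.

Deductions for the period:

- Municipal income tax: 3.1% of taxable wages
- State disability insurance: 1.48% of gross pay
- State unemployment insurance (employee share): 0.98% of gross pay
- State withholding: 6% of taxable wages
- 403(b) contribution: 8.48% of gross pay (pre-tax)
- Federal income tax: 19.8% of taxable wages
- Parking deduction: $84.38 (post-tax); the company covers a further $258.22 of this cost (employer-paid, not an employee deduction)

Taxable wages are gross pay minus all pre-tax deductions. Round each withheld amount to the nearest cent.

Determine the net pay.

403(b) contribution: $1,240.65 × 0.0848 = $105.21
Taxable wages = $1,240.65 − $105.21 = $1,135.44
Federal income tax: $1,135.44 × 0.198 = $224.82
State withholding: $1,135.44 × 0.06 = $68.13
Municipal income tax: $1,135.44 × 0.031 = $35.20
State unemployment insurance (employee share): $1,240.65 × 0.0098 = $12.16
State disability insurance: $1,240.65 × 0.0148 = $18.36
Parking deduction: $84.38
(Employer's $258.22 toward parking deduction is not withheld from the employee.)
Total deductions = $105.21 + $224.82 + $68.13 + $35.20 + $12.16 + $18.36 + $84.38 = $548.26
Net pay = $1,240.65 − $548.26 = $692.39

$692.39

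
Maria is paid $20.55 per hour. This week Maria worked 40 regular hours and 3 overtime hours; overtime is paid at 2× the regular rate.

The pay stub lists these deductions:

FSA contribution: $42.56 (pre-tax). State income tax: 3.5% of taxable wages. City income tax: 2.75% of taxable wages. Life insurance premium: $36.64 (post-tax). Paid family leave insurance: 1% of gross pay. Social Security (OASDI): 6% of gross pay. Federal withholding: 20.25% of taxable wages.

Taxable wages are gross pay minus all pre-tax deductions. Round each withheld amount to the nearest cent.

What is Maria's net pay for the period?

$560.70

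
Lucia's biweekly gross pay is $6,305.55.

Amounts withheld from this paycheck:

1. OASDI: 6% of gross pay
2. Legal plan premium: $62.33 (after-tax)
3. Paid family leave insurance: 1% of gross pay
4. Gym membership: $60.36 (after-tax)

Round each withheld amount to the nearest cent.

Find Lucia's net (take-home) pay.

Paid family leave insurance: $6,305.55 × 0.01 = $63.06
OASDI: $6,305.55 × 0.06 = $378.33
Legal plan premium: $62.33
Gym membership: $60.36
Total deductions = $63.06 + $378.33 + $62.33 + $60.36 = $564.08
Net pay = $6,305.55 − $564.08 = $5,741.47

$5,741.47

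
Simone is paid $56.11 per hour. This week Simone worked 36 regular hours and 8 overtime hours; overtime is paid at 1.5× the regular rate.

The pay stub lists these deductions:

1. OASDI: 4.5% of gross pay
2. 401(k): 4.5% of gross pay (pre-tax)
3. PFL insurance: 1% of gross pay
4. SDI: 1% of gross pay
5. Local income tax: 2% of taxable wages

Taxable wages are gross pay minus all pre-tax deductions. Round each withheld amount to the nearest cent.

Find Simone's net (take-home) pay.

Regular pay: 36 × $56.11 = $2019.96
Overtime pay: 8 × $56.11 × 1.5 = $673.32
Gross pay = $2019.96 + $673.32 = $2693.28
401(k): $2693.28 × 0.045 = $121.20
Taxable wages = $2693.28 − $121.20 = $2572.08
Local income tax: $2572.08 × 0.02 = $51.44
OASDI: $2693.28 × 0.045 = $121.20
SDI: $2693.28 × 0.01 = $26.93
PFL insurance: $2693.28 × 0.01 = $26.93
Total deductions = $121.20 + $51.44 + $121.20 + $26.93 + $26.93 = $347.70
Net pay = $2693.28 − $347.70 = $2345.58

$2345.58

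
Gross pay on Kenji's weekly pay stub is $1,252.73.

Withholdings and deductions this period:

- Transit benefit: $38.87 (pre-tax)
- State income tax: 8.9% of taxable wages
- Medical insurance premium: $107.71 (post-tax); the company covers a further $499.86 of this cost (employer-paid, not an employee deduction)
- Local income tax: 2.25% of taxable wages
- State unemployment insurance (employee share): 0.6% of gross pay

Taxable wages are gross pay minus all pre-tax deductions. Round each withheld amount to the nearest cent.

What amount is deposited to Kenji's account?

$963.29

Transit benefit: $38.87
Taxable wages = $1,252.73 − $38.87 = $1,213.86
State income tax: $1,213.86 × 0.089 = $108.03
Local income tax: $1,213.86 × 0.0225 = $27.31
State unemployment insurance (employee share): $1,252.73 × 0.006 = $7.52
Medical insurance premium: $107.71
(Employer's $499.86 toward medical insurance premium is not withheld from the employee.)
Total deductions = $38.87 + $108.03 + $27.31 + $7.52 + $107.71 = $289.44
Net pay = $1,252.73 − $289.44 = $963.29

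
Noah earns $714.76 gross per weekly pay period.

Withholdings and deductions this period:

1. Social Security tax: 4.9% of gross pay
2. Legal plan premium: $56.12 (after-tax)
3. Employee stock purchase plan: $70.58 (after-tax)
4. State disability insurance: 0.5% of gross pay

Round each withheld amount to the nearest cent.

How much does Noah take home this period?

Social Security tax: $714.76 × 0.049 = $35.02
State disability insurance: $714.76 × 0.005 = $3.57
Legal plan premium: $56.12
Employee stock purchase plan: $70.58
Total deductions = $35.02 + $3.57 + $56.12 + $70.58 = $165.29
Net pay = $714.76 − $165.29 = $549.47

$549.47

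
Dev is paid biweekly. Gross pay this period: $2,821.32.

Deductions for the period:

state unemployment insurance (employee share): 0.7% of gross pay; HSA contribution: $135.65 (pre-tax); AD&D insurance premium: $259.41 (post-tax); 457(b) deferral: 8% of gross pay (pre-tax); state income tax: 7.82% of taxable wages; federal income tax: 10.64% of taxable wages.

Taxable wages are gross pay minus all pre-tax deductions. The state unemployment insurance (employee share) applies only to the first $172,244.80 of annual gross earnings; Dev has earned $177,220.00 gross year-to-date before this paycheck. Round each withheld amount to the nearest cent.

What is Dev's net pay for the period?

$1,746.44

HSA contribution: $135.65
457(b) deferral: $2,821.32 × 0.08 = $225.71
Pre-tax total = $135.65 + $225.71 = $361.36
Taxable wages = $2,821.32 − $361.36 = $2,459.96
State income tax: $2,459.96 × 0.0782 = $192.37
Federal income tax: $2,459.96 × 0.1064 = $261.74
State unemployment insurance (employee share): annual cap $172,244.80 already reached (YTD $177,220.00), so $0.00
AD&D insurance premium: $259.41
Total deductions = $135.65 + $225.71 + $192.37 + $261.74 + $0.00 + $259.41 = $1,074.88
Net pay = $2,821.32 − $1,074.88 = $1,746.44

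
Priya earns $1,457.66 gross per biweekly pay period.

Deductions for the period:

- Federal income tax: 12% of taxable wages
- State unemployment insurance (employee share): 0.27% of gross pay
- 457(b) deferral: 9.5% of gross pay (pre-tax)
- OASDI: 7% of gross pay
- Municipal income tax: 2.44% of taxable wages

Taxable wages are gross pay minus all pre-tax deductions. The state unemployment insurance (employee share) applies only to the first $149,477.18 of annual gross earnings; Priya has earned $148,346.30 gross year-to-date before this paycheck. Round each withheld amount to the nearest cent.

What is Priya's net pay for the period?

$1,023.60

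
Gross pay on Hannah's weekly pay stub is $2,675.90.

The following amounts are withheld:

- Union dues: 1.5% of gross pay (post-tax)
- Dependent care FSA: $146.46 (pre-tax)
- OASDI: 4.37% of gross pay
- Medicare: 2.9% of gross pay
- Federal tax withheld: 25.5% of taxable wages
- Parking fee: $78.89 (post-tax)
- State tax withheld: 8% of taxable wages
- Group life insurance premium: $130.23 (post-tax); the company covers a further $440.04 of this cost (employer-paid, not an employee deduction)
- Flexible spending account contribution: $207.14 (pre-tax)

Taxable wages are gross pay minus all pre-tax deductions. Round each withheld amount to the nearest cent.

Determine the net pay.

$1,100.53

Dependent care FSA: $146.46
Flexible spending account contribution: $207.14
Pre-tax total = $146.46 + $207.14 = $353.60
Taxable wages = $2,675.90 − $353.60 = $2,322.30
State tax withheld: $2,322.30 × 0.08 = $185.78
Federal tax withheld: $2,322.30 × 0.255 = $592.19
OASDI: $2,675.90 × 0.0437 = $116.94
Medicare: $2,675.90 × 0.029 = $77.60
Union dues: $2,675.90 × 0.015 = $40.14
Parking fee: $78.89
Group life insurance premium: $130.23
(Employer's $440.04 toward group life insurance premium is not withheld from the employee.)
Total deductions = $146.46 + $207.14 + $185.78 + $592.19 + $116.94 + $77.60 + $40.14 + $78.89 + $130.23 = $1,575.37
Net pay = $2,675.90 − $1,575.37 = $1,100.53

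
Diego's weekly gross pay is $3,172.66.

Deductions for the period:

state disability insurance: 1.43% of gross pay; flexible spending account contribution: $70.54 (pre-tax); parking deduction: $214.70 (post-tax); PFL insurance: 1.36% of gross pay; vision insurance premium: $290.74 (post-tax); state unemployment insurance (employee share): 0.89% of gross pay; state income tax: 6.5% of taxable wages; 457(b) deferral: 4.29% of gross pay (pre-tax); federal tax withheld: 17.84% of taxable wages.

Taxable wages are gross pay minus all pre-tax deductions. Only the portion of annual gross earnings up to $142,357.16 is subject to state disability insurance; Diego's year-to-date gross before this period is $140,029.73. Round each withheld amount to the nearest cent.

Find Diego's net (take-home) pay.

$1,633.97

457(b) deferral: $3,172.66 × 0.0429 = $136.11
Flexible spending account contribution: $70.54
Pre-tax total = $136.11 + $70.54 = $206.65
Taxable wages = $3,172.66 − $206.65 = $2,966.01
State income tax: $2,966.01 × 0.065 = $192.79
Federal tax withheld: $2,966.01 × 0.1784 = $529.14
State disability insurance: only $142,357.16 − $140,029.73 = $2,327.43 of this check is subject → $2,327.43 × 0.0143 = $33.28
State unemployment insurance (employee share): $3,172.66 × 0.0089 = $28.24
PFL insurance: $3,172.66 × 0.0136 = $43.15
Vision insurance premium: $290.74
Parking deduction: $214.70
Total deductions = $136.11 + $70.54 + $192.79 + $529.14 + $33.28 + $28.24 + $43.15 + $290.74 + $214.70 = $1,538.69
Net pay = $3,172.66 − $1,538.69 = $1,633.97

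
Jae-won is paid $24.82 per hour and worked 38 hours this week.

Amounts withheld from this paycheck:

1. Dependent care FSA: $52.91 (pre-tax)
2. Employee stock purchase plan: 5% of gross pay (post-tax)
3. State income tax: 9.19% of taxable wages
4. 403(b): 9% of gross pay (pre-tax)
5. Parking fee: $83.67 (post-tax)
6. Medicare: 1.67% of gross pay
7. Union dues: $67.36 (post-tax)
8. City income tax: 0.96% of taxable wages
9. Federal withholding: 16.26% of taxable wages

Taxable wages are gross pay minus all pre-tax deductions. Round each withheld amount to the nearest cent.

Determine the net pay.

$378.74

Gross pay: 38 × $24.82 = $943.16
403(b): $943.16 × 0.09 = $84.88
Dependent care FSA: $52.91
Pre-tax total = $84.88 + $52.91 = $137.79
Taxable wages = $943.16 − $137.79 = $805.37
City income tax: $805.37 × 0.0096 = $7.73
State income tax: $805.37 × 0.0919 = $74.01
Federal withholding: $805.37 × 0.1626 = $130.95
Medicare: $943.16 × 0.0167 = $15.75
Employee stock purchase plan: $943.16 × 0.05 = $47.16
Parking fee: $83.67
Union dues: $67.36
Total deductions = $84.88 + $52.91 + $7.73 + $74.01 + $130.95 + $15.75 + $47.16 + $83.67 + $67.36 = $564.42
Net pay = $943.16 − $564.42 = $378.74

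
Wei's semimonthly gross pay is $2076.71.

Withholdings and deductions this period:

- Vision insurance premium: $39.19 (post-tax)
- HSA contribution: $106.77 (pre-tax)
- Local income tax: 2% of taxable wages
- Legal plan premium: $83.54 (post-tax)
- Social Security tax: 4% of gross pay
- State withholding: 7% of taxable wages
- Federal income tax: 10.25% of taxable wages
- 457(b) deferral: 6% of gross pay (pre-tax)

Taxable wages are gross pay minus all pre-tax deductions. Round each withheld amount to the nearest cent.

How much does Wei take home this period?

$1284.31

HSA contribution: $106.77
457(b) deferral: $2076.71 × 0.06 = $124.60
Pre-tax total = $106.77 + $124.60 = $231.37
Taxable wages = $2076.71 − $231.37 = $1845.34
Federal income tax: $1845.34 × 0.1025 = $189.15
Local income tax: $1845.34 × 0.02 = $36.91
State withholding: $1845.34 × 0.07 = $129.17
Social Security tax: $2076.71 × 0.04 = $83.07
Legal plan premium: $83.54
Vision insurance premium: $39.19
Total deductions = $106.77 + $124.60 + $189.15 + $36.91 + $129.17 + $83.07 + $83.54 + $39.19 = $792.40
Net pay = $2076.71 − $792.40 = $1284.31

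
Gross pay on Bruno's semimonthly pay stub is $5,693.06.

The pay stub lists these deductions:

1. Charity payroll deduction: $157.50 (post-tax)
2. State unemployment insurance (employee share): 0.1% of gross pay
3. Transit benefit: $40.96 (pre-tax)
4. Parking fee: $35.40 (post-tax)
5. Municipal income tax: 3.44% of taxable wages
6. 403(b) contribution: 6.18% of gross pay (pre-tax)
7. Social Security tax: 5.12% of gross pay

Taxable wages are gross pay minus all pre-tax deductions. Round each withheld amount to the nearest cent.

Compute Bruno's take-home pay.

403(b) contribution: $5,693.06 × 0.0618 = $351.83
Transit benefit: $40.96
Pre-tax total = $351.83 + $40.96 = $392.79
Taxable wages = $5,693.06 − $392.79 = $5,300.27
Municipal income tax: $5,300.27 × 0.0344 = $182.33
State unemployment insurance (employee share): $5,693.06 × 0.001 = $5.69
Social Security tax: $5,693.06 × 0.0512 = $291.48
Charity payroll deduction: $157.50
Parking fee: $35.40
Total deductions = $351.83 + $40.96 + $182.33 + $5.69 + $291.48 + $157.50 + $35.40 = $1,065.19
Net pay = $5,693.06 − $1,065.19 = $4,627.87

$4,627.87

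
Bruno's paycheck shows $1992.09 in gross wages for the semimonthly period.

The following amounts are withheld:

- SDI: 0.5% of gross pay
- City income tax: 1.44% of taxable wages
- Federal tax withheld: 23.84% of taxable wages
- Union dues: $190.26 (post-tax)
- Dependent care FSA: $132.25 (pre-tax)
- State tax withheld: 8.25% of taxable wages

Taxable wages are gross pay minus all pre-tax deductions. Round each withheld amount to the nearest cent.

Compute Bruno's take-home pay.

Dependent care FSA: $132.25
Taxable wages = $1992.09 − $132.25 = $1859.84
Federal tax withheld: $1859.84 × 0.2384 = $443.39
City income tax: $1859.84 × 0.0144 = $26.78
State tax withheld: $1859.84 × 0.0825 = $153.44
SDI: $1992.09 × 0.005 = $9.96
Union dues: $190.26
Total deductions = $132.25 + $443.39 + $26.78 + $153.44 + $9.96 + $190.26 = $956.08
Net pay = $1992.09 − $956.08 = $1036.01

$1036.01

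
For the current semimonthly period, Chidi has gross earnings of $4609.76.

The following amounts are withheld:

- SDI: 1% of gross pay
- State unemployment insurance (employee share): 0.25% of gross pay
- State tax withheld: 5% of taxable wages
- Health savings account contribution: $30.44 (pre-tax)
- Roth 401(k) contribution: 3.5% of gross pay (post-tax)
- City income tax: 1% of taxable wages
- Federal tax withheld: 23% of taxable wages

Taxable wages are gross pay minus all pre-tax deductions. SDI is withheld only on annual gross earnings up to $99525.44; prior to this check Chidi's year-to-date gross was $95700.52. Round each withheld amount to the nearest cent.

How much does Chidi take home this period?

Health savings account contribution: $30.44
Taxable wages = $4609.76 − $30.44 = $4579.32
Federal tax withheld: $4579.32 × 0.23 = $1053.24
State tax withheld: $4579.32 × 0.05 = $228.97
City income tax: $4579.32 × 0.01 = $45.79
SDI: only $99525.44 − $95700.52 = $3824.92 of this check is subject → $3824.92 × 0.01 = $38.25
State unemployment insurance (employee share): $4609.76 × 0.0025 = $11.52
Roth 401(k) contribution: $4609.76 × 0.035 = $161.34
Total deductions = $30.44 + $1053.24 + $228.97 + $45.79 + $38.25 + $11.52 + $161.34 = $1569.55
Net pay = $4609.76 − $1569.55 = $3040.21

$3040.21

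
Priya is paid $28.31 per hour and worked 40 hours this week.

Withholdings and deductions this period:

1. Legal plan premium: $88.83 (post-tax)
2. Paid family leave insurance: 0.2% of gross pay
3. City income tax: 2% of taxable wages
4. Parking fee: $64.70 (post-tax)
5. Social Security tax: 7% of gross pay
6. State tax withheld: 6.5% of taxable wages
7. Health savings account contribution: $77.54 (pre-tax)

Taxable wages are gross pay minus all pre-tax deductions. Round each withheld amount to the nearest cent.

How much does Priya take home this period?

Gross pay: 40 × $28.31 = $1,132.40
Health savings account contribution: $77.54
Taxable wages = $1,132.40 − $77.54 = $1,054.86
State tax withheld: $1,054.86 × 0.065 = $68.57
City income tax: $1,054.86 × 0.02 = $21.10
Social Security tax: $1,132.40 × 0.07 = $79.27
Paid family leave insurance: $1,132.40 × 0.002 = $2.26
Parking fee: $64.70
Legal plan premium: $88.83
Total deductions = $77.54 + $68.57 + $21.10 + $79.27 + $2.26 + $64.70 + $88.83 = $402.27
Net pay = $1,132.40 − $402.27 = $730.13

$730.13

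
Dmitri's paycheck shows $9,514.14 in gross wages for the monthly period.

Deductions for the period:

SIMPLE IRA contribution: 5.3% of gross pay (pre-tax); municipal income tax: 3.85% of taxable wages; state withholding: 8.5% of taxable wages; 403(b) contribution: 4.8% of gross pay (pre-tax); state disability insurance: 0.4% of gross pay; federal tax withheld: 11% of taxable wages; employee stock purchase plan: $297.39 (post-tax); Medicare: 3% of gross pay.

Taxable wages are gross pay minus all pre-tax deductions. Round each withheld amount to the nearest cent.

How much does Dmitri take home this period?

SIMPLE IRA contribution: $9,514.14 × 0.053 = $504.25
403(b) contribution: $9,514.14 × 0.048 = $456.68
Pre-tax total = $504.25 + $456.68 = $960.93
Taxable wages = $9,514.14 − $960.93 = $8,553.21
Municipal income tax: $8,553.21 × 0.0385 = $329.30
Federal tax withheld: $8,553.21 × 0.11 = $940.85
State withholding: $8,553.21 × 0.085 = $727.02
State disability insurance: $9,514.14 × 0.004 = $38.06
Medicare: $9,514.14 × 0.03 = $285.42
Employee stock purchase plan: $297.39
Total deductions = $504.25 + $456.68 + $329.30 + $940.85 + $727.02 + $38.06 + $285.42 + $297.39 = $3,578.97
Net pay = $9,514.14 − $3,578.97 = $5,935.17

$5,935.17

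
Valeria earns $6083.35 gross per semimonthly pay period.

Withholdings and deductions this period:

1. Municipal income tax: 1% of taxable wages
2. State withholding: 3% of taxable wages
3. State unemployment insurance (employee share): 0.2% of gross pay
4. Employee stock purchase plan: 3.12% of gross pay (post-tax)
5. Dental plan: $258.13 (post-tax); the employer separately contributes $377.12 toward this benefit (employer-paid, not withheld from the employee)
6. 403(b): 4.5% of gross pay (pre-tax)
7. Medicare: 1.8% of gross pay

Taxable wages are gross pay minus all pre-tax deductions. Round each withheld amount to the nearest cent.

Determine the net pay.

$5007.61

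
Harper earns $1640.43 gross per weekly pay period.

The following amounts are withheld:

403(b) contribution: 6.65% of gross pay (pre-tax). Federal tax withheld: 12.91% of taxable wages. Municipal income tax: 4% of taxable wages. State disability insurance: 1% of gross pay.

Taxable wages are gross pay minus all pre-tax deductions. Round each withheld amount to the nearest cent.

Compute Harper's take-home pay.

403(b) contribution: $1640.43 × 0.0665 = $109.09
Taxable wages = $1640.43 − $109.09 = $1531.34
Federal tax withheld: $1531.34 × 0.1291 = $197.70
Municipal income tax: $1531.34 × 0.04 = $61.25
State disability insurance: $1640.43 × 0.01 = $16.40
Total deductions = $109.09 + $197.70 + $61.25 + $16.40 = $384.44
Net pay = $1640.43 − $384.44 = $1255.99

$1255.99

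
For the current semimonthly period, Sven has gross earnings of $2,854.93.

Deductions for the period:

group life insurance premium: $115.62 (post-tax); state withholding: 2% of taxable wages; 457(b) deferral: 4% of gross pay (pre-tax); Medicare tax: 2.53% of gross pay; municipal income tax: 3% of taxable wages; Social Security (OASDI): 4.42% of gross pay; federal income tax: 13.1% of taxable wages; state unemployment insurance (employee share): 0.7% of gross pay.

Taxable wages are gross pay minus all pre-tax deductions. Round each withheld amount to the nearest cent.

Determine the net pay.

$1,910.64

457(b) deferral: $2,854.93 × 0.04 = $114.20
Taxable wages = $2,854.93 − $114.20 = $2,740.73
Federal income tax: $2,740.73 × 0.131 = $359.04
State withholding: $2,740.73 × 0.02 = $54.81
Municipal income tax: $2,740.73 × 0.03 = $82.22
State unemployment insurance (employee share): $2,854.93 × 0.007 = $19.98
Medicare tax: $2,854.93 × 0.0253 = $72.23
Social Security (OASDI): $2,854.93 × 0.0442 = $126.19
Group life insurance premium: $115.62
Total deductions = $114.20 + $359.04 + $54.81 + $82.22 + $19.98 + $72.23 + $126.19 + $115.62 = $944.29
Net pay = $2,854.93 − $944.29 = $1,910.64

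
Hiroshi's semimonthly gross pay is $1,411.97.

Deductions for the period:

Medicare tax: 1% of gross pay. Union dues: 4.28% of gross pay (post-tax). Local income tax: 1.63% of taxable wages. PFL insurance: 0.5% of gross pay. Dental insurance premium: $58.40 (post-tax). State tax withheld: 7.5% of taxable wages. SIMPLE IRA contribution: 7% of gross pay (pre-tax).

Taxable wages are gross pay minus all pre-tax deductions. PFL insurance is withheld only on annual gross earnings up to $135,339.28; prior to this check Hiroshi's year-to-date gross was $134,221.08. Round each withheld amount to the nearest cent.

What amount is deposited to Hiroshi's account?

$1,054.71

SIMPLE IRA contribution: $1,411.97 × 0.07 = $98.84
Taxable wages = $1,411.97 − $98.84 = $1,313.13
Local income tax: $1,313.13 × 0.0163 = $21.40
State tax withheld: $1,313.13 × 0.075 = $98.48
Medicare tax: $1,411.97 × 0.01 = $14.12
PFL insurance: only $135,339.28 − $134,221.08 = $1,118.20 of this check is subject → $1,118.20 × 0.005 = $5.59
Union dues: $1,411.97 × 0.0428 = $60.43
Dental insurance premium: $58.40
Total deductions = $98.84 + $21.40 + $98.48 + $14.12 + $5.59 + $60.43 + $58.40 = $357.26
Net pay = $1,411.97 − $357.26 = $1,054.71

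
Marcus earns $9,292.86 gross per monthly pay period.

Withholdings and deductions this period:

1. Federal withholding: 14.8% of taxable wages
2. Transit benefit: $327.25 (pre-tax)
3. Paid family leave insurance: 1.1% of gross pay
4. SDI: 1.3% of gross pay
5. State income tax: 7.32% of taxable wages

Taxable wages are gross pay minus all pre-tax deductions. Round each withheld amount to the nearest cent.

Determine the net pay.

Transit benefit: $327.25
Taxable wages = $9,292.86 − $327.25 = $8,965.61
Federal withholding: $8,965.61 × 0.148 = $1,326.91
State income tax: $8,965.61 × 0.0732 = $656.28
Paid family leave insurance: $9,292.86 × 0.011 = $102.22
SDI: $9,292.86 × 0.013 = $120.81
Total deductions = $327.25 + $1,326.91 + $656.28 + $102.22 + $120.81 = $2,533.47
Net pay = $9,292.86 − $2,533.47 = $6,759.39

$6,759.39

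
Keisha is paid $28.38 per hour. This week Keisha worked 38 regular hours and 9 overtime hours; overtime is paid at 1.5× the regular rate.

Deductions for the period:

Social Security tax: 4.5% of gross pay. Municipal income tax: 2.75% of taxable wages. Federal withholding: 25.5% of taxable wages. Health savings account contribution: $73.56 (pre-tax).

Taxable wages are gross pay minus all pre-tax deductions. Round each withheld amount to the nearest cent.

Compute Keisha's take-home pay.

$930.13

Regular pay: 38 × $28.38 = $1078.44
Overtime pay: 9 × $28.38 × 1.5 = $383.13
Gross pay = $1078.44 + $383.13 = $1461.57
Health savings account contribution: $73.56
Taxable wages = $1461.57 − $73.56 = $1388.01
Federal withholding: $1388.01 × 0.255 = $353.94
Municipal income tax: $1388.01 × 0.0275 = $38.17
Social Security tax: $1461.57 × 0.045 = $65.77
Total deductions = $73.56 + $353.94 + $38.17 + $65.77 = $531.44
Net pay = $1461.57 − $531.44 = $930.13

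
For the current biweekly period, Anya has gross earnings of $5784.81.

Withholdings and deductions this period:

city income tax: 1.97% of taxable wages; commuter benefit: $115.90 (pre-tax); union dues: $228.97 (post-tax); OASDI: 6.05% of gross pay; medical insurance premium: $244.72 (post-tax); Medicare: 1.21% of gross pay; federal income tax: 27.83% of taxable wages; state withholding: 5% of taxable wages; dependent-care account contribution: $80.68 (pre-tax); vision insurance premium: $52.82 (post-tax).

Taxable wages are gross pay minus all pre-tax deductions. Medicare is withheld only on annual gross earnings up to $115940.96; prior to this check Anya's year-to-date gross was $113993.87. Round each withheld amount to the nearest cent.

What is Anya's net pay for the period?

Dependent-care account contribution: $80.68
Commuter benefit: $115.90
Pre-tax total = $80.68 + $115.90 = $196.58
Taxable wages = $5784.81 − $196.58 = $5588.23
City income tax: $5588.23 × 0.0197 = $110.09
State withholding: $5588.23 × 0.05 = $279.41
Federal income tax: $5588.23 × 0.2783 = $1555.20
Medicare: only $115940.96 − $113993.87 = $1947.09 of this check is subject → $1947.09 × 0.0121 = $23.56
OASDI: $5784.81 × 0.0605 = $349.98
Medical insurance premium: $244.72
Union dues: $228.97
Vision insurance premium: $52.82
Total deductions = $80.68 + $115.90 + $110.09 + $279.41 + $1555.20 + $23.56 + $349.98 + $244.72 + $228.97 + $52.82 = $3041.33
Net pay = $5784.81 − $3041.33 = $2743.48

$2743.48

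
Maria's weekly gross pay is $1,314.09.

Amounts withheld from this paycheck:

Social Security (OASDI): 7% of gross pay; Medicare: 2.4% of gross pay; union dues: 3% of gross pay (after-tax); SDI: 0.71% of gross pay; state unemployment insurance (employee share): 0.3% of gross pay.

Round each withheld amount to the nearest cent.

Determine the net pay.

Social Security (OASDI): $1,314.09 × 0.07 = $91.99
SDI: $1,314.09 × 0.0071 = $9.33
State unemployment insurance (employee share): $1,314.09 × 0.003 = $3.94
Medicare: $1,314.09 × 0.024 = $31.54
Union dues: $1,314.09 × 0.03 = $39.42
Total deductions = $91.99 + $9.33 + $3.94 + $31.54 + $39.42 = $176.22
Net pay = $1,314.09 − $176.22 = $1,137.87

$1,137.87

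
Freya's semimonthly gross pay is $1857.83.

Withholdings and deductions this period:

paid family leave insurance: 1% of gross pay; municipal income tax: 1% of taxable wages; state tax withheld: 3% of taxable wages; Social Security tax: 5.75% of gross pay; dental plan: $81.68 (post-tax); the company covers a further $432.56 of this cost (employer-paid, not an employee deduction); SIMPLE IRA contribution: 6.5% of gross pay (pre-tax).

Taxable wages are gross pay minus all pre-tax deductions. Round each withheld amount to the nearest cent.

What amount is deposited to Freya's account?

$1460.50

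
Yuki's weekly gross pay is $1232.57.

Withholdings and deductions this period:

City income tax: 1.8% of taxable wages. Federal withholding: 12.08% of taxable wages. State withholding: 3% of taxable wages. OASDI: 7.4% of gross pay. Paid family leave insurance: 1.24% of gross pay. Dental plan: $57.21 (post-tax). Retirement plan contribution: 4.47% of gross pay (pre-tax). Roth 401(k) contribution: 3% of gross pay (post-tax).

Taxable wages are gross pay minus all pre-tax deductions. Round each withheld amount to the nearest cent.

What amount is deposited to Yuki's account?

$778.04

Retirement plan contribution: $1232.57 × 0.0447 = $55.10
Taxable wages = $1232.57 − $55.10 = $1177.47
State withholding: $1177.47 × 0.03 = $35.32
Federal withholding: $1177.47 × 0.1208 = $142.24
City income tax: $1177.47 × 0.018 = $21.19
OASDI: $1232.57 × 0.074 = $91.21
Paid family leave insurance: $1232.57 × 0.0124 = $15.28
Roth 401(k) contribution: $1232.57 × 0.03 = $36.98
Dental plan: $57.21
Total deductions = $55.10 + $35.32 + $142.24 + $21.19 + $91.21 + $15.28 + $36.98 + $57.21 = $454.53
Net pay = $1232.57 − $454.53 = $778.04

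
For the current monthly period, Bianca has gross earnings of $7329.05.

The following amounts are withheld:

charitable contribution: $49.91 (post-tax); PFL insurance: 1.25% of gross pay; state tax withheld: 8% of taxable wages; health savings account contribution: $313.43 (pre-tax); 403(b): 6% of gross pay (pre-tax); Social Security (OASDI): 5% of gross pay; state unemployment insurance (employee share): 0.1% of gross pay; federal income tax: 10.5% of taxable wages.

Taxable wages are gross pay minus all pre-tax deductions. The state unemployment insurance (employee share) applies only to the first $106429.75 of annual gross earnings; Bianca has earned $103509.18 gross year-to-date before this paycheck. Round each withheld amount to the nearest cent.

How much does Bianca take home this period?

Health savings account contribution: $313.43
403(b): $7329.05 × 0.06 = $439.74
Pre-tax total = $313.43 + $439.74 = $753.17
Taxable wages = $7329.05 − $753.17 = $6575.88
Federal income tax: $6575.88 × 0.105 = $690.47
State tax withheld: $6575.88 × 0.08 = $526.07
State unemployment insurance (employee share): only $106429.75 − $103509.18 = $2920.57 of this check is subject → $2920.57 × 0.001 = $2.92
PFL insurance: $7329.05 × 0.0125 = $91.61
Social Security (OASDI): $7329.05 × 0.05 = $366.45
Charitable contribution: $49.91
Total deductions = $313.43 + $439.74 + $690.47 + $526.07 + $2.92 + $91.61 + $366.45 + $49.91 = $2480.60
Net pay = $7329.05 − $2480.60 = $4848.45

$4848.45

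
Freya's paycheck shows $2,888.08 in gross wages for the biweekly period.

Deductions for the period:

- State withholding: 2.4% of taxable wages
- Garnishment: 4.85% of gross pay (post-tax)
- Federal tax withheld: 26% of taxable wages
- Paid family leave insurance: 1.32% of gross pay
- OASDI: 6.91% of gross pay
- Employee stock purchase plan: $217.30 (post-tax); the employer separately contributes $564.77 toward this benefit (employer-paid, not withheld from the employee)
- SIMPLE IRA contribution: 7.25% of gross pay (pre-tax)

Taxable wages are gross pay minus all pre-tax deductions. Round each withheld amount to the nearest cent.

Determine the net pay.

$1,322.88

SIMPLE IRA contribution: $2,888.08 × 0.0725 = $209.39
Taxable wages = $2,888.08 − $209.39 = $2,678.69
State withholding: $2,678.69 × 0.024 = $64.29
Federal tax withheld: $2,678.69 × 0.26 = $696.46
Paid family leave insurance: $2,888.08 × 0.0132 = $38.12
OASDI: $2,888.08 × 0.0691 = $199.57
Employee stock purchase plan: $217.30
Garnishment: $2,888.08 × 0.0485 = $140.07
(Employer's $564.77 toward employee stock purchase plan is not withheld from the employee.)
Total deductions = $209.39 + $64.29 + $696.46 + $38.12 + $199.57 + $217.30 + $140.07 = $1,565.20
Net pay = $2,888.08 − $1,565.20 = $1,322.88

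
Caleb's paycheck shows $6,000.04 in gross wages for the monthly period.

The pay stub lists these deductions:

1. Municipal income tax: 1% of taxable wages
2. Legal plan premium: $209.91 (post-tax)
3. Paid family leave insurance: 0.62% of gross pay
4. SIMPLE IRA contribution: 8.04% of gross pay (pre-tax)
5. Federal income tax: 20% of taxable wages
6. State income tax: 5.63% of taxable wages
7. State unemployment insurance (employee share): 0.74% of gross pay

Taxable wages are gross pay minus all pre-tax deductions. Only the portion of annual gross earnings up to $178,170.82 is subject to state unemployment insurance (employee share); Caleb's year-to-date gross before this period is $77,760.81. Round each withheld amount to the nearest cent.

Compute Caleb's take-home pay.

SIMPLE IRA contribution: $6,000.04 × 0.0804 = $482.40
Taxable wages = $6,000.04 − $482.40 = $5,517.64
Municipal income tax: $5,517.64 × 0.01 = $55.18
Federal income tax: $5,517.64 × 0.2 = $1,103.53
State income tax: $5,517.64 × 0.0563 = $310.64
Paid family leave insurance: $6,000.04 × 0.0062 = $37.20
State unemployment insurance (employee share): cap not yet reached, full $6,000.04 is subject → $6,000.04 × 0.0074 = $44.40
Legal plan premium: $209.91
Total deductions = $482.40 + $55.18 + $1,103.53 + $310.64 + $37.20 + $44.40 + $209.91 = $2,243.26
Net pay = $6,000.04 − $2,243.26 = $3,756.78

$3,756.78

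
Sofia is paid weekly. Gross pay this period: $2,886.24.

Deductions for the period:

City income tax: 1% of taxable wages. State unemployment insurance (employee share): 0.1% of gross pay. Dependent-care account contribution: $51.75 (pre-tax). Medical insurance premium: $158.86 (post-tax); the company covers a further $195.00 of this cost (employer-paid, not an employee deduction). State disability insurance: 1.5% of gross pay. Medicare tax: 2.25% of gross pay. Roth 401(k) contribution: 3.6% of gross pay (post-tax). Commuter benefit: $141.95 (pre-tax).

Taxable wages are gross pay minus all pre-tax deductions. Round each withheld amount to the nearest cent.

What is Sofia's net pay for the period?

Commuter benefit: $141.95
Dependent-care account contribution: $51.75
Pre-tax total = $141.95 + $51.75 = $193.70
Taxable wages = $2,886.24 − $193.70 = $2,692.54
City income tax: $2,692.54 × 0.01 = $26.93
Medicare tax: $2,886.24 × 0.0225 = $64.94
State unemployment insurance (employee share): $2,886.24 × 0.001 = $2.89
State disability insurance: $2,886.24 × 0.015 = $43.29
Roth 401(k) contribution: $2,886.24 × 0.036 = $103.90
Medical insurance premium: $158.86
(Employer's $195.00 toward medical insurance premium is not withheld from the employee.)
Total deductions = $141.95 + $51.75 + $26.93 + $64.94 + $2.89 + $43.29 + $103.90 + $158.86 = $594.51
Net pay = $2,886.24 − $594.51 = $2,291.73

$2,291.73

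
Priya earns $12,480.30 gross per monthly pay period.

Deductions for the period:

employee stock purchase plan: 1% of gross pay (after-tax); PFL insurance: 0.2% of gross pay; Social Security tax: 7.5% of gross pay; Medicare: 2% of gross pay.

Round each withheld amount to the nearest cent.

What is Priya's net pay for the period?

$11,144.91

Social Security tax: $12,480.30 × 0.075 = $936.02
PFL insurance: $12,480.30 × 0.002 = $24.96
Medicare: $12,480.30 × 0.02 = $249.61
Employee stock purchase plan: $12,480.30 × 0.01 = $124.80
Total deductions = $936.02 + $24.96 + $249.61 + $124.80 = $1,335.39
Net pay = $12,480.30 − $1,335.39 = $11,144.91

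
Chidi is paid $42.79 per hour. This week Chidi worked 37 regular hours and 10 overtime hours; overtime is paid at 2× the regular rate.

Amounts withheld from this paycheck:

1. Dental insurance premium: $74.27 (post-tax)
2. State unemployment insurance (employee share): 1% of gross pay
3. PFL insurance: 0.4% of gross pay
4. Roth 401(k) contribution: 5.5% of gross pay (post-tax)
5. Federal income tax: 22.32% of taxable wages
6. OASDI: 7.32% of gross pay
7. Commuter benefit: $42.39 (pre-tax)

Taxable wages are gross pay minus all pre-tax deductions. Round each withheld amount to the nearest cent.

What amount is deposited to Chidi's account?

$1,440.60

Regular pay: 37 × $42.79 = $1,583.23
Overtime pay: 10 × $42.79 × 2 = $855.80
Gross pay = $1,583.23 + $855.80 = $2,439.03
Commuter benefit: $42.39
Taxable wages = $2,439.03 − $42.39 = $2,396.64
Federal income tax: $2,396.64 × 0.2232 = $534.93
State unemployment insurance (employee share): $2,439.03 × 0.01 = $24.39
OASDI: $2,439.03 × 0.0732 = $178.54
PFL insurance: $2,439.03 × 0.004 = $9.76
Dental insurance premium: $74.27
Roth 401(k) contribution: $2,439.03 × 0.055 = $134.15
Total deductions = $42.39 + $534.93 + $24.39 + $178.54 + $9.76 + $74.27 + $134.15 = $998.43
Net pay = $2,439.03 − $998.43 = $1,440.60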